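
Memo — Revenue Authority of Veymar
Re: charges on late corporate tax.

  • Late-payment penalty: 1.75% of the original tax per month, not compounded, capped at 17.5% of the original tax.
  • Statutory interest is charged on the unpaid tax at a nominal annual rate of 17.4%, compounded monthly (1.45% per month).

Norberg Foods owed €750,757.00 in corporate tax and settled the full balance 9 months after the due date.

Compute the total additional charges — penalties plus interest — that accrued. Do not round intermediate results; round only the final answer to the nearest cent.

€222,097.00

Penalty: 9 × 1.75% × €750,757.00 = €118,244.23… (below the 17.5% cap of €131,382.48…)
Interest: €750,757.00 × ((1 + 0.0145)^9 − 1) = €750,757.00 × 0.1383307… = €103,852.7683…
Penalties + interest = €118,244.2275 + €103,852.7683… = €222,097.00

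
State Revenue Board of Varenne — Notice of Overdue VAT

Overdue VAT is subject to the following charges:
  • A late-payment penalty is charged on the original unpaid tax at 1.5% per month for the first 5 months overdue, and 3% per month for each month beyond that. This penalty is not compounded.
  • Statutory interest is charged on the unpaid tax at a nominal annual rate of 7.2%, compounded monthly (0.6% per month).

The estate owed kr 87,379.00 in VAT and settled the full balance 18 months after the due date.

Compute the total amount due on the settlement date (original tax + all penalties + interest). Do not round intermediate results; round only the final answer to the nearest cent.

Penalty, months 1–5: 5 × 1.5% × kr 87,379.00 = kr 6,553.43…
Penalty, months 6–18: 13 × 3% × kr 87,379.00 = kr 34,077.81
Interest: kr 87,379.00 × ((1 + 0.006)^18 − 1) = kr 87,379.00 × 0.1136883… = kr 9,933.9690…
Total = kr 87,379.00 + kr 40,631.2350 + kr 9,933.9690… = kr 137,944.20

kr 137,944.20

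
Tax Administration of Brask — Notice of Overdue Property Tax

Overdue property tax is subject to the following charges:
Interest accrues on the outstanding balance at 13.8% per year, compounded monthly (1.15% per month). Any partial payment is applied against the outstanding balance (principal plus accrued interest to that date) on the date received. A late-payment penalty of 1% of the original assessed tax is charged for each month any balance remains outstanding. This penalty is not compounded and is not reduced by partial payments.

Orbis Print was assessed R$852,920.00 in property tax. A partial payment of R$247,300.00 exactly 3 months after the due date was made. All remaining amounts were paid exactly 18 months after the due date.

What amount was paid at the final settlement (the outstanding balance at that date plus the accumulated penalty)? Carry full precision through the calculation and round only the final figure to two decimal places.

Balance at month 3: R$852,920.0000 × (1 + 0.0115)^3 = R$882,685.4332…
After R$247,300.00 payment: R$882,685.4332… − R$247,300.00 = R$635,385.4332…
Balance at month 18: R$635,385.4332… × (1 + 0.0115)^15 = R$754,267.7873…
Penalty: 18 × 1% × R$852,920.00 = R$153,525.60
Final settlement = outstanding balance + penalty = R$754,267.7873… + R$153,525.60 = R$907,793.39

R$907,793.39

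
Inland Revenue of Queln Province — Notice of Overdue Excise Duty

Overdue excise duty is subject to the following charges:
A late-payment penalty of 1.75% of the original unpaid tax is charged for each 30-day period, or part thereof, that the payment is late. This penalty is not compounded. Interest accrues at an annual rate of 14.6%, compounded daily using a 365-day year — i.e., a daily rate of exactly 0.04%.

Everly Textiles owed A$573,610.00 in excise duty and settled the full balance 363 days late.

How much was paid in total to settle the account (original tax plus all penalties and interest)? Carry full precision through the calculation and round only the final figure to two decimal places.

A$793,725.51

Penalty periods: ⌈363/30⌉ = 13; penalty = 13 × 1.75% × A$573,610.00 = A$130,496.28…
Interest: A$573,610.00 × ((1 + 0.0004)^363 − 1) = A$573,610.00 × 0.15623723… = A$89,619.2390…
Total = A$573,610.00 + A$130,496.2750 + A$89,619.2390… = A$793,725.51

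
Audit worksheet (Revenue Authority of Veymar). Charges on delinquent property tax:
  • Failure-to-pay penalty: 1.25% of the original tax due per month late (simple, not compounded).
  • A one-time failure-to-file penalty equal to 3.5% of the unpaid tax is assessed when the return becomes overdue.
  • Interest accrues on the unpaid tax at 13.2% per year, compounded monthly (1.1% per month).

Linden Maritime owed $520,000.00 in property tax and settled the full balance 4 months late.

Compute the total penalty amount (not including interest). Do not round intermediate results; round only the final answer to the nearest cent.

Failure-to-file penalty: 3.5% × $520,000.00 = $18,200.00
Failure-to-pay penalty: 4 × 1.25% × $520,000.00 = $26,000.00
Total penalty = $18,200.00 + $26,000.00 = $44,200.00

$44,200.00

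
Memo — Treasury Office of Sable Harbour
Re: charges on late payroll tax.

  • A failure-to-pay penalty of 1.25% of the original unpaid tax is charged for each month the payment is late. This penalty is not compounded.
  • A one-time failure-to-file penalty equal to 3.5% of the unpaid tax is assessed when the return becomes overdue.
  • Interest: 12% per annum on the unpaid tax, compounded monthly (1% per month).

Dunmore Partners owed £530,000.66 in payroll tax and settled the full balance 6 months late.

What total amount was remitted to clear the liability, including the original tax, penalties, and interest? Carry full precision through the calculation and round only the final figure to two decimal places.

£620,906.45

Failure-to-file penalty: 3.5% × £530,000.66 = £18,550.02…
Failure-to-pay penalty: 6 × 1.25% × £530,000.66 = £39,750.05…
Interest: £530,000.66 × ((1 + 0.01)^6 − 1) = £530,000.66 × 0.0615202… = £32,605.7204…
Total = £530,000.66 + £58,300.0726 + £32,605.7204… = £620,906.45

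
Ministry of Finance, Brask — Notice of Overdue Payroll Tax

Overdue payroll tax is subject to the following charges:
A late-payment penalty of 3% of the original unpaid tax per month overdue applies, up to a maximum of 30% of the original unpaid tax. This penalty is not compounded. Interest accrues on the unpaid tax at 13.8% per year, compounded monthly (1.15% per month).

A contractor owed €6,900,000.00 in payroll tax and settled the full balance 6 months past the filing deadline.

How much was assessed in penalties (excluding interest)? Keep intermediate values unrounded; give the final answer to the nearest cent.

€1,242,000.00

Penalty: 6 × 3% × €6,900,000.00 = €1,242,000.00 (below the 30% cap of €2,070,000.00)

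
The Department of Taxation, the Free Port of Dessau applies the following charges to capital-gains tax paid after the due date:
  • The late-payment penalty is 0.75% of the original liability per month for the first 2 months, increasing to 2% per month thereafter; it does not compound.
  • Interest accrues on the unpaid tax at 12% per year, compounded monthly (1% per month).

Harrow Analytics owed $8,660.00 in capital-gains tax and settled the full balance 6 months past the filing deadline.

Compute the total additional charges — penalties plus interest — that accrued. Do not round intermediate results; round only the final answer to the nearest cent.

$1,355.46

Penalty, months 1–2: 2 × 0.75% × $8,660.00 = $129.90
Penalty, months 3–6: 4 × 2% × $8,660.00 = $692.80
Interest: $8,660.00 × ((1 + 0.01)^6 − 1) = $8,660.00 × 0.0615202… = $532.7645…
Penalties + interest = $822.7000 + $532.7645… = $1,355.46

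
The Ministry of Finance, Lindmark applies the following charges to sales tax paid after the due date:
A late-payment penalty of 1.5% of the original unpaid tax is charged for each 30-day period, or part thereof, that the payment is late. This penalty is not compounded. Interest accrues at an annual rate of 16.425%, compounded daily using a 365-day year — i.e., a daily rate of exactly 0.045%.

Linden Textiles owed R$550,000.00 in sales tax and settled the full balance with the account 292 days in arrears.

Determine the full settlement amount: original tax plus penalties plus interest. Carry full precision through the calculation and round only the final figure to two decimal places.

R$709,714.58

Penalty periods: ⌈292/30⌉ = 10; penalty = 10 × 1.5% × R$550,000.00 = R$82,500.00
Interest: R$550,000.00 × ((1 + 0.00045)^292 − 1) = R$550,000.00 × 0.14039015… = R$77,214.5845…
Total = R$550,000.00 + R$82,500.0000 + R$77,214.5845… = R$709,714.58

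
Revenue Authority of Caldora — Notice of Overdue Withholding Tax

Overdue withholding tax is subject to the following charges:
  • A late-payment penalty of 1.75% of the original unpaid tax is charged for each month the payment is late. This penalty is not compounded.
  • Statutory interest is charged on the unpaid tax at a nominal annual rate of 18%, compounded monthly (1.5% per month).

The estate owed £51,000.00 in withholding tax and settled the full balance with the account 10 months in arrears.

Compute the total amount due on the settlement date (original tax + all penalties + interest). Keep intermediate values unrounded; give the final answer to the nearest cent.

£68,112.58

Late-payment penalty = 1.75% × £51,000.00 × 10 mo = £8,925.00
Interest: £51,000.00 × ((1 + 0.015)^10 − 1) = £51,000.00 × 0.1605408… = £8,187.5821…
Total = £51,000.00 + £8,925.0000 + £8,187.5821… = £68,112.58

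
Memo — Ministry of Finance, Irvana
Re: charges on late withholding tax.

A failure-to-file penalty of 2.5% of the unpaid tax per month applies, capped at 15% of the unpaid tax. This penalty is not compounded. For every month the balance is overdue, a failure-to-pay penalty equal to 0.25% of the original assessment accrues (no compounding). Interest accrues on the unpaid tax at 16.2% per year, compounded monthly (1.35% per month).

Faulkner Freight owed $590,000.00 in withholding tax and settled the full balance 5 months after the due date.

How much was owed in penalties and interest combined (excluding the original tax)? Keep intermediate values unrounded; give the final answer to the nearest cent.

$122,039.89

Failure-to-file: 5 × 2.5% × $590,000.00 = $73,750.00 (under the 15% cap)
Failure-to-pay penalty: 5 × 0.25% × $590,000.00 = $7,375.00
Interest: $590,000.00 × ((1 + 0.0135)^5 − 1) = $590,000.00 × 0.0693473… = $40,914.8895…
Penalties + interest = $81,125.0000 + $40,914.8895… = $122,039.89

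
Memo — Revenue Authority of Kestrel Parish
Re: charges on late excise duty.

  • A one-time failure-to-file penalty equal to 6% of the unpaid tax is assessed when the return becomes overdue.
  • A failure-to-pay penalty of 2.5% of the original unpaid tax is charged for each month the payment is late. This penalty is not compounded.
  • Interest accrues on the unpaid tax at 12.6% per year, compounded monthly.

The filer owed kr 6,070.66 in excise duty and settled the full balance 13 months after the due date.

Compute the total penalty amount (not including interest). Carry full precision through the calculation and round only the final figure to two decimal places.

kr 2,337.20

Failure-to-file penalty: 6% × kr 6,070.66 = kr 364.24…
Failure-to-pay penalty: 13 × 2.5% × kr 6,070.66 = kr 1,972.96…
Total penalty = kr 364.24… + kr 1,972.96… = kr 2,337.20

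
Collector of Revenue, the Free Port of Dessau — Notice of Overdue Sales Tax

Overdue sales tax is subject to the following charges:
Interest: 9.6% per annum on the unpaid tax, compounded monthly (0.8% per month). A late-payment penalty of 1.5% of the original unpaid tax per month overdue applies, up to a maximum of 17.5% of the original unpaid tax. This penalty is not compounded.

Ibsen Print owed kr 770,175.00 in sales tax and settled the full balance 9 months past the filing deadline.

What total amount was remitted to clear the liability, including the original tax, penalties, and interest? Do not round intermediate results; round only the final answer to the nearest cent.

kr 931,409.23

Penalty: 9 × 1.5% × kr 770,175.00 = kr 103,973.63… (below the 17.5% cap of kr 134,780.63…)
Interest: kr 770,175.00 × ((1 + 0.008)^9 − 1) = kr 770,175.00 × 0.0743475… = kr 57,260.6076…
Total = kr 770,175.00 + kr 103,973.6250 + kr 57,260.6076… = kr 931,409.23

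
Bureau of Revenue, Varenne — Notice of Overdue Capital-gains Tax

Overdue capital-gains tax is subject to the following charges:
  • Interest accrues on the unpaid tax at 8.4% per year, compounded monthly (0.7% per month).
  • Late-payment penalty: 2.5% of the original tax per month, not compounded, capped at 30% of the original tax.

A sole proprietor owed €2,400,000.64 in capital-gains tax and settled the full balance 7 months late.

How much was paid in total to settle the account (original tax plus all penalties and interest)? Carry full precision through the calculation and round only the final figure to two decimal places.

Penalty: 7 × 2.5% × €2,400,000.64 = €420,000.11… (below the 30% cap of €720,000.19…)
Interest: €2,400,000.64 × ((1 + 0.007)^7 − 1) = €2,400,000.64 × 0.0500411… = €120,098.6466…
Total = €2,400,000.64 + €420,000.1120 + €120,098.6466… = €2,940,099.40

€2,940,099.40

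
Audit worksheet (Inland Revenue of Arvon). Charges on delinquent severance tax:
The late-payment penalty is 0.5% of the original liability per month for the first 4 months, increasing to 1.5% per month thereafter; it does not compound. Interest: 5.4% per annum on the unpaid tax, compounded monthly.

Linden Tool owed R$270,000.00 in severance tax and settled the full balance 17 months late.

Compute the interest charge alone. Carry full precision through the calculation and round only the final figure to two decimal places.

R$21,415.58

Interest (5.4%/yr ÷ 12 = 0.45%/month): R$270,000.00 × ((1 + 0.0045)^17 − 1) = R$21,415.5772…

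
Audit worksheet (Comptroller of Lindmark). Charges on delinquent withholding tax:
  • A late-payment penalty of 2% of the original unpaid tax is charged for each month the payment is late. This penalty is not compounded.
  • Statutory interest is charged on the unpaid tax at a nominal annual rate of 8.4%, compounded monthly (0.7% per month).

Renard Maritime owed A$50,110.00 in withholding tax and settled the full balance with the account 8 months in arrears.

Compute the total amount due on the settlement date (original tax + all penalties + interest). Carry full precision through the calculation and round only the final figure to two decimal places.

A$61,003.48

Late-payment penalty = 2% × A$50,110.00 × 8 mo = A$8,017.60
Interest: A$50,110.00 × ((1 + 0.007)^8 − 1) = A$50,110.00 × 0.0573914… = A$2,875.8819…
Total = A$50,110.00 + A$8,017.6000 + A$2,875.8819… = A$61,003.48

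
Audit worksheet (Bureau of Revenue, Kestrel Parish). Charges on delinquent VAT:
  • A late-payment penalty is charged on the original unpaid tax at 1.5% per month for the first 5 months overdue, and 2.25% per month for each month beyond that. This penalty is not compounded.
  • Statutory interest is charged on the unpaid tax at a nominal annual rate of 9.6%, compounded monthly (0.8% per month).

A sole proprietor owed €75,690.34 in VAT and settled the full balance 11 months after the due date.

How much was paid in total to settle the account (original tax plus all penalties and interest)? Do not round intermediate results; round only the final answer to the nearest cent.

Penalty, months 1–5: 5 × 1.5% × €75,690.34 = €5,676.78…
Penalty, months 6–11: 6 × 2.25% × €75,690.34 = €10,218.20…
Interest: €75,690.34 × ((1 + 0.008)^11 − 1) = €75,690.34 × 0.0916058… = €6,933.6777…
Total = €75,690.34 + €15,894.9714 + €6,933.6777… = €98,518.99

€98,518.99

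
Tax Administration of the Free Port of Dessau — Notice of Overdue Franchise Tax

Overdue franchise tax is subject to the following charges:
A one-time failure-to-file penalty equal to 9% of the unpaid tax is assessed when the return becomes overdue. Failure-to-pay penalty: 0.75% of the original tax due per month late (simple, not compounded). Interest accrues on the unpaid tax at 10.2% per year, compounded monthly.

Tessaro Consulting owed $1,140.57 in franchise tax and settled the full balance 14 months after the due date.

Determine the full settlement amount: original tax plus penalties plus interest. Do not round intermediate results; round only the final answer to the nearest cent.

Failure-to-file penalty: 9% × $1,140.57 = $102.65…
Failure-to-pay penalty: 14 × 0.75% × $1,140.57 = $119.76…
Interest (10.2%/yr ÷ 12 = 0.85%/month): $1,140.57 × ((1 + 0.0085)^14 − 1) = $143.4878…
Total = $1,140.57 + $222.4112… + $143.4878… = $1,506.47

$1,506.47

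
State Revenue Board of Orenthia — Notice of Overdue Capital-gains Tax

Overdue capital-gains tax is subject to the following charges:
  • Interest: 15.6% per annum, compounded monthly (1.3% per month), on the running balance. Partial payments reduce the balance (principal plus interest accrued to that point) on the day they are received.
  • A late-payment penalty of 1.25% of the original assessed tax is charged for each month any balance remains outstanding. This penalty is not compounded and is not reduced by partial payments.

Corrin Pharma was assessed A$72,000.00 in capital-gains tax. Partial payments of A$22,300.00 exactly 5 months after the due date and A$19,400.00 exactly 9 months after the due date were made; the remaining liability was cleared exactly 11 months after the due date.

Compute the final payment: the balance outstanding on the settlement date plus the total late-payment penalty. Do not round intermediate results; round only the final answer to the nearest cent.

A$48,887.43

Balance at month 5: A$72,000.0000 × (1 + 0.013)^5 = A$76,803.2721…
After A$22,300.00 payment: A$76,803.2721… − A$22,300.00 = A$54,503.2721…
Balance at month 9: A$54,503.2721… × (1 + 0.013)^4 = A$57,393.1891…
After A$19,400.00 payment: A$57,393.1891… − A$19,400.00 = A$37,993.1891…
Balance at month 11: A$37,993.1891… × (1 + 0.013)^2 = A$38,987.4329…
Penalty: 11 × 1.25% × A$72,000.00 = A$9,900.00
Final settlement = outstanding balance + penalty = A$38,987.4329… + A$9,900.00 = A$48,887.43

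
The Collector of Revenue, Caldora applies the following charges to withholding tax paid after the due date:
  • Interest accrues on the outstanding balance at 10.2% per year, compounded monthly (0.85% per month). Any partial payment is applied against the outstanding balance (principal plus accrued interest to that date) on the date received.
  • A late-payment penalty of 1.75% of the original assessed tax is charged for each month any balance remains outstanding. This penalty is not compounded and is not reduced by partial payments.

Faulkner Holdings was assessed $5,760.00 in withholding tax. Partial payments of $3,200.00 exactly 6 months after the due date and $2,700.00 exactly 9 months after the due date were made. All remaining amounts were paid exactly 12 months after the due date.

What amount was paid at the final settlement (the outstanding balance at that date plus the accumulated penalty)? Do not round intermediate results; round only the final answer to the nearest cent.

$1,449.24

Balance at month 6: $5,760.0000 × (1 + 0.0085)^6 = $6,060.0736…
After $3,200.00 payment: $6,060.0736… − $3,200.00 = $2,860.0736…
Balance at month 9: $2,860.0736… × (1 + 0.0085)^3 = $2,933.6272…
After $2,700.00 payment: $2,933.6272… − $2,700.00 = $233.6272…
Balance at month 12: $233.6272… × (1 + 0.0085)^3 = $239.6354…
Penalty: 12 × 1.75% × $5,760.00 = $1,209.60
Final settlement = outstanding balance + penalty = $239.6354… + $1,209.60 = $1,449.24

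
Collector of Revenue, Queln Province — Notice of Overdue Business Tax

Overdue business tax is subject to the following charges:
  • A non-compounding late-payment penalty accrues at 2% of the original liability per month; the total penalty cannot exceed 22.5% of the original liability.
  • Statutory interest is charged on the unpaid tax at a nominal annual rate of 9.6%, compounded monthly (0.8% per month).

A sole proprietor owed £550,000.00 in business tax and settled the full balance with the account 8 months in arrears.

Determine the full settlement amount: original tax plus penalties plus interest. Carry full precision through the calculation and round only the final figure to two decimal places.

Penalty: 8 × 2% × £550,000.00 = £88,000.00 (below the 22.5% cap of £123,750.00)
Interest: £550,000.00 × ((1 + 0.008)^8 − 1) = £550,000.00 × 0.0658210… = £36,201.5283…
Total = £550,000.00 + £88,000.0000 + £36,201.5283… = £674,201.53

£674,201.53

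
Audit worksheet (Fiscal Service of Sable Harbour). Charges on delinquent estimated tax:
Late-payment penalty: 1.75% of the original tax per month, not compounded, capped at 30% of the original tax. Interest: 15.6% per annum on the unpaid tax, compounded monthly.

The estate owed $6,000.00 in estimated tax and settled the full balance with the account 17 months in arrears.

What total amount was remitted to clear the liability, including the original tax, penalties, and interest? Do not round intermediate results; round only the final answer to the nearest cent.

$9,258.29

Penalty: 17 × 1.75% × $6,000.00 = $1,785.00 (below the 30% cap of $1,800.00)
Interest (15.6%/yr ÷ 12 = 1.3%/month): $6,000.00 × ((1 + 0.013)^17 − 1) = $1,473.2898…
Total = $6,000.00 + $1,785.0000 + $1,473.2898… = $9,258.29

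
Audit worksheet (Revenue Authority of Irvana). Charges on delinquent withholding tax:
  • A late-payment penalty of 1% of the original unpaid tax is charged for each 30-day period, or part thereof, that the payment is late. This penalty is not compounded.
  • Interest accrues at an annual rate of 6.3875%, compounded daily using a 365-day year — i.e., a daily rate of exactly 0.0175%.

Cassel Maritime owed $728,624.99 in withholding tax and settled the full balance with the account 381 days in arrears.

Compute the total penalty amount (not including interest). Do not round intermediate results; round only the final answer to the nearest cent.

$94,721.25

Penalty periods: ⌈381/30⌉ = 13; penalty = 13 × 1% × $728,624.99 = $94,721.25…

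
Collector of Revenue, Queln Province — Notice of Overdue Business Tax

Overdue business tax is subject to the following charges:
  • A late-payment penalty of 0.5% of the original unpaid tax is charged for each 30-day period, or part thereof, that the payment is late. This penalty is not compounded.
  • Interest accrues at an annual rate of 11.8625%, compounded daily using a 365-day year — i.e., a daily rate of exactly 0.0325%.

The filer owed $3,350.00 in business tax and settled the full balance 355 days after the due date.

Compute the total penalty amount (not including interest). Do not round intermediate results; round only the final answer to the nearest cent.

Penalty periods: ⌈355/30⌉ = 12; penalty = 12 × 0.5% × $3,350.00 = $201.00

$201.00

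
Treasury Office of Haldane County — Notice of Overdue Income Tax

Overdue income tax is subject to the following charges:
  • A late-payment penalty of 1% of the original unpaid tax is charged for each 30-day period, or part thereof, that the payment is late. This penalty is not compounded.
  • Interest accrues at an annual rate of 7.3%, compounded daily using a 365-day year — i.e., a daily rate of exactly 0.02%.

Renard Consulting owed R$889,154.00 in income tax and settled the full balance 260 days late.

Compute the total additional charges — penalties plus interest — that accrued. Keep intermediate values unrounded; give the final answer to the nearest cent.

R$127,478.25

Penalty periods: ⌈260/30⌉ = 9; penalty = 9 × 1% × R$889,154.00 = R$80,023.86
Interest: R$889,154.00 × ((1 + 0.0002)^260 − 1) = R$889,154.00 × 0.05337027… = R$47,454.3852…
Penalties + interest = R$80,023.8600 + R$47,454.3852… = R$127,478.25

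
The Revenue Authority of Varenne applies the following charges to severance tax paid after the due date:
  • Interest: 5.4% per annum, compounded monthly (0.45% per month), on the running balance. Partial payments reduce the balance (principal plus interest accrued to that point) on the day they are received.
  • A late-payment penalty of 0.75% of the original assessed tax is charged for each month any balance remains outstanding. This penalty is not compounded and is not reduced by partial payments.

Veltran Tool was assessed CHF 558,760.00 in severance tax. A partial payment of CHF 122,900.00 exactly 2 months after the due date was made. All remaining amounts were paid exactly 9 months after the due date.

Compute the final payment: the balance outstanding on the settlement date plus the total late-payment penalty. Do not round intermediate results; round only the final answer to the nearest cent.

CHF 492,693.72

Balance at month 2: CHF 558,760.0000 × (1 + 0.0045)^2 = CHF 563,800.1549…
After CHF 122,900.00 payment: CHF 563,800.1549… − CHF 122,900.00 = CHF 440,900.1549…
Balance at month 9: CHF 440,900.1549… × (1 + 0.0045)^7 = CHF 454,977.4151…
Penalty: 9 × 0.75% × CHF 558,760.00 = CHF 37,716.30
Final settlement = outstanding balance + penalty = CHF 454,977.4151… + CHF 37,716.30 = CHF 492,693.72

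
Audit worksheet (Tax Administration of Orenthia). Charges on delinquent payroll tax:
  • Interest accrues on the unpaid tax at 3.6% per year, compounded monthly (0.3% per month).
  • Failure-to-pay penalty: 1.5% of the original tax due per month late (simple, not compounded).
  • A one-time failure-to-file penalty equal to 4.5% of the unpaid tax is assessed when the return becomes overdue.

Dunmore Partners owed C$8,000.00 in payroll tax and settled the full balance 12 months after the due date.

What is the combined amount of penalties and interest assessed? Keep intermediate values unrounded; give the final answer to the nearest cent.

C$2,092.80

Failure-to-file penalty: 4.5% × C$8,000.00 = C$360.00
Failure-to-pay penalty = 1.5% × C$8,000.00 × 12 mo = C$1,440.00
Interest: C$8,000.00 × ((1 + 0.003)^12 − 1) = C$8,000.00 × 0.0366000… = C$292.7998…
Penalties + interest = C$1,800.0000 + C$292.7998… = C$2,092.80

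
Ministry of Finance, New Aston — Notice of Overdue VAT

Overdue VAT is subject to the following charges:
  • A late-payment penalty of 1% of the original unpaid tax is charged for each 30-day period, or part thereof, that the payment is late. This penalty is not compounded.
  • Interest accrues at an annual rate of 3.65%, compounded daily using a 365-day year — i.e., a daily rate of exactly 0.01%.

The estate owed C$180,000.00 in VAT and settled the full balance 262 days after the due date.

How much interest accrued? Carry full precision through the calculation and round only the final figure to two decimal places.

C$4,778.08

Interest: C$180,000.00 × ((1 + 0.0001)^262 − 1) = C$180,000.00 × 0.02654489… = C$4,778.0807…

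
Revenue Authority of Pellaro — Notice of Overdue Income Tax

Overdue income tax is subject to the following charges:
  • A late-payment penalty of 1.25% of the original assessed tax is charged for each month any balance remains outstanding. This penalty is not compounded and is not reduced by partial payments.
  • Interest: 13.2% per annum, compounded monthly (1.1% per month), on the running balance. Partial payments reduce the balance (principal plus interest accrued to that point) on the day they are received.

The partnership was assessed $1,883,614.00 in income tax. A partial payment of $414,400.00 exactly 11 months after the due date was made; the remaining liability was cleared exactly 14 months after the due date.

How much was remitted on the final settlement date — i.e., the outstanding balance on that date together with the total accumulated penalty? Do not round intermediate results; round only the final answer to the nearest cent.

Balance at month 11: $1,883,614.0000 × (1 + 0.011)^11 = $2,124,489.6575…
After $414,400.00 payment: $2,124,489.6575… − $414,400.00 = $1,710,089.6575…
Balance at month 14: $1,710,089.6575… × (1 + 0.011)^3 = $1,767,145.6549…
Penalty: 14 × 1.25% × $1,883,614.00 = $329,632.45
Final settlement = outstanding balance + penalty = $1,767,145.6549… + $329,632.45 = $2,096,778.10

$2,096,778.10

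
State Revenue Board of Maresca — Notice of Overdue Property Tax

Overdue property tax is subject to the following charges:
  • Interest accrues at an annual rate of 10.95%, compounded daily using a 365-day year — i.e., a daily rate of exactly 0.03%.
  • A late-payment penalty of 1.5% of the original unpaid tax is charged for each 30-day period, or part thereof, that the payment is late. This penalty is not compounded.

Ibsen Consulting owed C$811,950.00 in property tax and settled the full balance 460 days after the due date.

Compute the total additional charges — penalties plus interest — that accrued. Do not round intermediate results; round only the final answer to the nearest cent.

Penalty periods: ⌈460/30⌉ = 16; penalty = 16 × 1.5% × C$811,950.00 = C$194,868.00
Interest: C$811,950.00 × ((1 + 0.0003)^460 − 1) = C$811,950.00 × 0.14795179… = C$120,129.4577…
Penalties + interest = C$194,868.0000 + C$120,129.4577… = C$314,997.46

C$314,997.46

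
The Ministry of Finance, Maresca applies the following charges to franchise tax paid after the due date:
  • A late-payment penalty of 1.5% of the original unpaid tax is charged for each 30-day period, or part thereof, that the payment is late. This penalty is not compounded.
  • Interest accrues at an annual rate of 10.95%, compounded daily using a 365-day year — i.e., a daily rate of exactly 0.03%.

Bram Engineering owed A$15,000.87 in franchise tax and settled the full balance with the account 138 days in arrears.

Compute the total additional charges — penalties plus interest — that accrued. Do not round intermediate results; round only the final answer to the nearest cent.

Penalty periods: ⌈138/30⌉ = 5; penalty = 5 × 1.5% × A$15,000.87 = A$1,125.07…
Interest: A$15,000.87 × ((1 + 0.0003)^138 − 1) = A$15,000.87 × 0.04226246… = A$633.9736…
Penalties + interest = A$1,125.0653… + A$633.9736… = A$1,759.04

A$1,759.04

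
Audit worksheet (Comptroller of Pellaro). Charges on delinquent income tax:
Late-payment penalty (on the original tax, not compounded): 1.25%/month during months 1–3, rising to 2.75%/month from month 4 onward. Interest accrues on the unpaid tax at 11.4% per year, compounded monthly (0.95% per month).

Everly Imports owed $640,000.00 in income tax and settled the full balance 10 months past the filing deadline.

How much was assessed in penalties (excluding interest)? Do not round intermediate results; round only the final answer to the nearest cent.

$147,200.00

Penalty, months 1–3: 3 × 1.25% × $640,000.00 = $24,000.00
Penalty, months 4–10: 7 × 2.75% × $640,000.00 = $123,200.00
Total penalty = $24,000.00 + $123,200.00 = $147,200.00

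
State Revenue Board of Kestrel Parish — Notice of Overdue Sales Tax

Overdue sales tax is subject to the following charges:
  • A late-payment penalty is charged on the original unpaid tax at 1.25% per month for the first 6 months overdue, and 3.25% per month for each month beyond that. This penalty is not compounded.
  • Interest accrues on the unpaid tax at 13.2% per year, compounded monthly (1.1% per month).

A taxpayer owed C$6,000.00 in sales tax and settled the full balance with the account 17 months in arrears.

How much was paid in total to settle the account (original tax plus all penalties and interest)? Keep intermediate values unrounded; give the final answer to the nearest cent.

C$9,821.38

Penalty, months 1–6: 6 × 1.25% × C$6,000.00 = C$450.00
Penalty, months 7–17: 11 × 3.25% × C$6,000.00 = C$2,145.00
Interest: C$6,000.00 × ((1 + 0.011)^17 − 1) = C$6,000.00 × 0.2043969… = C$1,226.3817…
Total = C$6,000.00 + C$2,595.0000 + C$1,226.3817… = C$9,821.38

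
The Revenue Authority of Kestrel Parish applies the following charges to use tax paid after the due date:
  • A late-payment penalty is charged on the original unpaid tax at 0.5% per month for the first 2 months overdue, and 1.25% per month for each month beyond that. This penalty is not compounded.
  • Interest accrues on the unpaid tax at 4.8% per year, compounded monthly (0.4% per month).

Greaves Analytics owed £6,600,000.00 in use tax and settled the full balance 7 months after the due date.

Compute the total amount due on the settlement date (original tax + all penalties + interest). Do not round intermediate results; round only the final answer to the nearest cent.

£7,265,532.44

Penalty, months 1–2: 2 × 0.5% × £6,600,000.00 = £66,000.00
Penalty, months 3–7: 5 × 1.25% × £6,600,000.00 = £412,500.00
Interest: £6,600,000.00 × ((1 + 0.004)^7 − 1) = £6,600,000.00 × 0.0283382… = £187,032.4433…
Total = £6,600,000.00 + £478,500.0000 + £187,032.4433… = £7,265,532.44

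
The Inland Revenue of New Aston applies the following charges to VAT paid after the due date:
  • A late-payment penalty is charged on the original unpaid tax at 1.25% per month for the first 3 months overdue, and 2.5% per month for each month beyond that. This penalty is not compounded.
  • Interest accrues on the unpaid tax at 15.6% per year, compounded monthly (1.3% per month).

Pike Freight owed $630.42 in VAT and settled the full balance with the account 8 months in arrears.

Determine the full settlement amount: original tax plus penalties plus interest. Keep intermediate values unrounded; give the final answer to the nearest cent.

$801.49

Penalty, months 1–3: 3 × 1.25% × $630.42 = $23.64…
Penalty, months 4–8: 5 × 2.5% × $630.42 = $78.80…
Interest: $630.42 × ((1 + 0.013)^8 − 1) = $630.42 × 0.1088571… = $68.6257…
Total = $630.42 + $102.4433… + $68.6257… = $801.49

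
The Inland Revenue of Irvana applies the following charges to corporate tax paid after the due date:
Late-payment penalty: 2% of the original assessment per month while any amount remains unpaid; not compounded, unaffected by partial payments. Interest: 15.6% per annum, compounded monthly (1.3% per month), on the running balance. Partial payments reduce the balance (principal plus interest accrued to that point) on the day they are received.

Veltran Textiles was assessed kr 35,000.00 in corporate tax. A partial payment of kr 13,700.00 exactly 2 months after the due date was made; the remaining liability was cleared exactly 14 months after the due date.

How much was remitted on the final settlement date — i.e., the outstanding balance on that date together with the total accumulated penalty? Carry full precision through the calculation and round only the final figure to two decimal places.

kr 35,740.45

Balance at month 2: kr 35,000.0000 × (1 + 0.013)^2 = kr 35,915.9150
After kr 13,700.00 payment: kr 35,915.9150 − kr 13,700.00 = kr 22,215.9150
Balance at month 14: kr 22,215.9150 × (1 + 0.013)^12 = kr 25,940.4526…
Penalty: 14 × 2% × kr 35,000.00 = kr 9,800.00
Final settlement = outstanding balance + penalty = kr 25,940.4526… + kr 9,800.00 = kr 35,740.45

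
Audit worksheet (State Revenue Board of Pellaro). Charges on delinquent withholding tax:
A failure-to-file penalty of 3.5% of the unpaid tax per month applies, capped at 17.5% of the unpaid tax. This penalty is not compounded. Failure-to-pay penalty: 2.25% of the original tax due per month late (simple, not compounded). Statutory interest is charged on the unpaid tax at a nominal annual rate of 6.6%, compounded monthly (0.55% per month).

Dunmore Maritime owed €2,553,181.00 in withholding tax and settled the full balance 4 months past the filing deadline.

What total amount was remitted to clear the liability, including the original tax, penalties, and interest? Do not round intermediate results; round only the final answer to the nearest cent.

Failure-to-file: 4 × 3.5% × €2,553,181.00 = €357,445.34 (under the 17.5% cap)
Failure-to-pay penalty: 4 × 2.25% × €2,553,181.00 = €229,786.29
Interest: €2,553,181.00 × ((1 + 0.0055)^4 − 1) = €2,553,181.00 × 0.0221822… = €56,635.0858…
Total = €2,553,181.00 + €587,231.6300 + €56,635.0858… = €3,197,047.72

€3,197,047.72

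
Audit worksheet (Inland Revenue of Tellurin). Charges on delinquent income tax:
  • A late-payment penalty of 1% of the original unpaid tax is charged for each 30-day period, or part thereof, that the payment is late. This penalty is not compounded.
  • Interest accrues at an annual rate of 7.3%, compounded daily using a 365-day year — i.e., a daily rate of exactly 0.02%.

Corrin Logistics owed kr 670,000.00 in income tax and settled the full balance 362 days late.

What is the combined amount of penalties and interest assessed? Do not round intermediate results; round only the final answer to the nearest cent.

kr 137,401.93

Penalty periods: ⌈362/30⌉ = 13; penalty = 13 × 1% × kr 670,000.00 = kr 87,100.00
Interest: kr 670,000.00 × ((1 + 0.0002)^362 − 1) = kr 670,000.00 × 0.07507751… = kr 50,301.9315…
Penalties + interest = kr 87,100.0000 + kr 50,301.9315… = kr 137,401.93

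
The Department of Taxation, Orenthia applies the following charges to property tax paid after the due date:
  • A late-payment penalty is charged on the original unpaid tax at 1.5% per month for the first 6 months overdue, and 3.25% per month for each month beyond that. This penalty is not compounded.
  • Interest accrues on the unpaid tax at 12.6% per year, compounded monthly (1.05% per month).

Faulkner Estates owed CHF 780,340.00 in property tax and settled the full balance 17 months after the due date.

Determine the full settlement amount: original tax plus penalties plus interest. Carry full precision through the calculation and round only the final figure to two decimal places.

CHF 1,281,170.73

Penalty, months 1–6: 6 × 1.5% × CHF 780,340.00 = CHF 70,230.60
Penalty, months 7–17: 11 × 3.25% × CHF 780,340.00 = CHF 278,971.55
Interest: CHF 780,340.00 × ((1 + 0.0105)^17 − 1) = CHF 780,340.00 × 0.1943109… = CHF 151,628.5838…
Total = CHF 780,340.00 + CHF 349,202.1500 + CHF 151,628.5838… = CHF 1,281,170.73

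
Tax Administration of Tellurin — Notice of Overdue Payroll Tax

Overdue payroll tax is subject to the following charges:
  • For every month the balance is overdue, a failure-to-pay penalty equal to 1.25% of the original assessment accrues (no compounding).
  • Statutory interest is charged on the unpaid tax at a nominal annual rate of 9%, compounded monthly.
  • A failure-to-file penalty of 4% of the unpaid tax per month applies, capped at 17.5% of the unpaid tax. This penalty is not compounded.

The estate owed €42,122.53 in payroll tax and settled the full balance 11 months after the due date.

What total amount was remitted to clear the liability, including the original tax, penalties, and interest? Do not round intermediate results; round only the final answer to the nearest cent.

€58,894.22

Failure-to-file: 11 × 4% × €42,122.53 = €18,533.91…, capped at 17.5% × €42,122.53 = €7,371.44…
Failure-to-pay penalty: 11 × 1.25% × €42,122.53 = €5,791.85…
Interest (9%/yr ÷ 12 = 0.75%/month): €42,122.53 × ((1 + 0.0075)^11 − 1) = €3,608.4019…
Total = €42,122.53 + €13,163.2906… + €3,608.4019… = €58,894.22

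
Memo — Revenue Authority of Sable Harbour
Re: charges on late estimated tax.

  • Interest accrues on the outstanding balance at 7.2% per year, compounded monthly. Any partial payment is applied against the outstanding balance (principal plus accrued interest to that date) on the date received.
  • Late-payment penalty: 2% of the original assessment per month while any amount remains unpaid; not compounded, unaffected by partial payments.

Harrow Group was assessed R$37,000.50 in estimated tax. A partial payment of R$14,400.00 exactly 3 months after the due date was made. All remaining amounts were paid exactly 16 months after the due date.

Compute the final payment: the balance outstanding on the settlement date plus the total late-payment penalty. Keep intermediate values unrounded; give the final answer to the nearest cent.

R$36,992.58

Monthly rate = 7.2% ÷ 12 = 0.6%
Balance at month 3: R$37,000.5000 × (1 + 0.006)^3 = R$37,670.5130…
After R$14,400.00 payment: R$37,670.5130… − R$14,400.00 = R$23,270.5130…
Balance at month 16: R$23,270.5130… × (1 + 0.006)^13 = R$25,152.4160…
Penalty: 16 × 2% × R$37,000.50 = R$11,840.16
Final settlement = outstanding balance + penalty = R$25,152.4160… + R$11,840.16 = R$36,992.58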